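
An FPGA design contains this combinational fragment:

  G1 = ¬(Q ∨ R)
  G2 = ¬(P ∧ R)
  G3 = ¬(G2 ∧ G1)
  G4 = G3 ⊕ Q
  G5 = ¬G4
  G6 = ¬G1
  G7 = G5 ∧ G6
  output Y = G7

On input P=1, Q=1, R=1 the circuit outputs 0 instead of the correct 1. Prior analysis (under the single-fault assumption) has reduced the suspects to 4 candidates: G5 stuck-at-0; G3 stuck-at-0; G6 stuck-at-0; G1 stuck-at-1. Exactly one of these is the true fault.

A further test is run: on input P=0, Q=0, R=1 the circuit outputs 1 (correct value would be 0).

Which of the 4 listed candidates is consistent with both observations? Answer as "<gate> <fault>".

Evaluate each candidate on input P=0, Q=0, R=1:
  G5 stuck-at-0: G1=0, G2=1, G3=1, G4=1, G5=0 [stuck-at-0], G6=1, G7=0 → 0 — eliminated
  G3 stuck-at-0: G1=0, G2=1, G3=0 [stuck-at-0], G4=0, G5=1, G6=1, G7=1 → 1 — matches
  G6 stuck-at-0: G1=0, G2=1, G3=1, G4=1, G5=0, G6=0 [stuck-at-0], G7=0 → 0 — eliminated
  G1 stuck-at-1: G1=1 [stuck-at-1], G2=1, G3=0, G4=0, G5=1, G6=0, G7=0 → 0 — eliminated
Only G3 stuck-at-0 reproduces the observed 1.

G3 stuck-at-0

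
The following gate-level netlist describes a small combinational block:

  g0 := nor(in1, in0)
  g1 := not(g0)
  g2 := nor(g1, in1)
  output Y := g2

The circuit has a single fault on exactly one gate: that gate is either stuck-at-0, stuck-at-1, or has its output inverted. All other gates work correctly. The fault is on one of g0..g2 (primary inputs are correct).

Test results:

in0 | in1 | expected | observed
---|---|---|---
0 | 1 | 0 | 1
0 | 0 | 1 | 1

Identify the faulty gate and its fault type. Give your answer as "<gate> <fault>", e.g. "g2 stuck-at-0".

g2 stuck-at-1

Fault-free values for test 1 (in0=0, in1=1): g0=0, g1=1, g2=0, giving Y=0. Observed 1.
Test 1: faults giving observed 1 are {g2 stuck-at-1, g2 inverted output}.
Test 2 (in0=0, in1=0): fault-free g0=1, g1=0, g2=1 → 1; observed 1. Eliminates g2 inverted output.
Only g2 stuck-at-1 is consistent with every test.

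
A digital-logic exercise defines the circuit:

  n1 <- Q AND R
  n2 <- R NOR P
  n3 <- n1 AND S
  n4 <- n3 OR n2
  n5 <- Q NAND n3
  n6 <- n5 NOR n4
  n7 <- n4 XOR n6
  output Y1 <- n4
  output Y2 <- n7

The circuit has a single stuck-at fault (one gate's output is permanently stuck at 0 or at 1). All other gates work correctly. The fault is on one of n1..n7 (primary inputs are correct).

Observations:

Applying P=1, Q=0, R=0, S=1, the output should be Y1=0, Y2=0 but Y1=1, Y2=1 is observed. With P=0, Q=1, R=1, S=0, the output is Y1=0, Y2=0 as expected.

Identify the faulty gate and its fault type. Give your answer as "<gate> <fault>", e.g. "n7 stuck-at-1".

n1 stuck-at-1

Fault-free values for test 1 (P=1, Q=0, R=0, S=1): n1=0, n2=0, n3=0, n4=0, n5=1, n6=0, n7=0, giving Y1=0, Y2=0. Observed Y1=1, Y2=1.
Test 1: faults giving observed Y1=1, Y2=1 are {n1 stuck-at-1, n2 stuck-at-1, n3 stuck-at-1, n4 stuck-at-1}.
Test 2 (P=0, Q=1, R=1, S=0): fault-free n1=1, n2=0, n3=0, n4=0, n5=1, n6=0, n7=0 → Y1=0, Y2=0; observed Y1=0, Y2=0. Eliminates n2 stuck-at-1, n3 stuck-at-1, n4 stuck-at-1.
Only n1 stuck-at-1 is consistent with every test.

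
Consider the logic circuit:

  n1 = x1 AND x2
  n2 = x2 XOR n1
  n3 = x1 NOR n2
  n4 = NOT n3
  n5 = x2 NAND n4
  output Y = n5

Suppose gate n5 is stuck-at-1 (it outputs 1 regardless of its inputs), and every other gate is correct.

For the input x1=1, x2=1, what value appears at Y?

Propagate with n5 forced: n1=1, n2=0, n3=0, n4=1, n5=1 [stuck-at-1].
So Y = 1. (Without the fault it would be 0.)

1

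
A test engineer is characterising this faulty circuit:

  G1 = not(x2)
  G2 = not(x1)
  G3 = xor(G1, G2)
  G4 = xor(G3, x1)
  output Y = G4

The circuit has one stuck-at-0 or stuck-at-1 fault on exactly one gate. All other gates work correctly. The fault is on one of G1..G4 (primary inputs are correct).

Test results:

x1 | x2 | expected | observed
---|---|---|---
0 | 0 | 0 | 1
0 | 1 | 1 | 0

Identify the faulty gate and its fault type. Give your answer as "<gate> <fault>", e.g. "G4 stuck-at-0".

Fault-free values for test 1 (x1=0, x2=0): G1=1, G2=1, G3=0, G4=0, giving Y=0. Observed 1.
Test 1: faults giving observed 1 are {G1 stuck-at-0, G2 stuck-at-0, G3 stuck-at-1, G4 stuck-at-1}.
Test 2 (x1=0, x2=1): fault-free G1=0, G2=1, G3=1, G4=1 → 1; observed 0. Eliminates G1 stuck-at-0, G3 stuck-at-1, G4 stuck-at-1.
Only G2 stuck-at-0 is consistent with every test.

G2 stuck-at-0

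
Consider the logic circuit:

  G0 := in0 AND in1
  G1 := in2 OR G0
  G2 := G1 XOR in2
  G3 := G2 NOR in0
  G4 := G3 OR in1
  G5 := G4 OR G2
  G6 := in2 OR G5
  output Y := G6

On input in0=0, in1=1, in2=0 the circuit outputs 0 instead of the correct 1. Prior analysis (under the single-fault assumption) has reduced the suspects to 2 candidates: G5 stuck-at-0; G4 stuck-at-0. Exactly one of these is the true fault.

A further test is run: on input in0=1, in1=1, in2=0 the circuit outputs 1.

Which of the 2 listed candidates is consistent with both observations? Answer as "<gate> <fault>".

G4 stuck-at-0

Evaluate each candidate on input in0=1, in1=1, in2=0:
  G5 stuck-at-0: G0=1, G1=1, G2=1, G3=0, G4=1, G5=0 [stuck-at-0], G6=0 → 0 — eliminated
  G4 stuck-at-0: G0=1, G1=1, G2=1, G3=0, G4=0 [stuck-at-0], G5=1, G6=1 → 1 — matches
Only G4 stuck-at-0 reproduces the observed 1.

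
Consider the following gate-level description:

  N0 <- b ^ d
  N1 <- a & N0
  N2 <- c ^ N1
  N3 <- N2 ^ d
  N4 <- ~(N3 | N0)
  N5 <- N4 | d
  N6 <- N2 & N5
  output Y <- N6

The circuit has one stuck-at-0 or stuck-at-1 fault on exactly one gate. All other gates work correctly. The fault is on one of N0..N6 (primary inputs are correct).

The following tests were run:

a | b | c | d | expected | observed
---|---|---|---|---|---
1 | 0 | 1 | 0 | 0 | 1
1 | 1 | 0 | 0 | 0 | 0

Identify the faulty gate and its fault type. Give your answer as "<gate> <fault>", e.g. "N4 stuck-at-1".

N3 stuck-at-0

Fault-free values for test 1 (a=1, b=0, c=1, d=0): N0=0, N1=0, N2=1, N3=1, N4=0, N5=0, N6=0, giving Y=0. Observed 1.
Test 1: faults giving observed 1 are {N3 stuck-at-0, N4 stuck-at-1, N5 stuck-at-1, N6 stuck-at-1}.
Test 2 (a=1, b=1, c=0, d=0): fault-free N0=1, N1=1, N2=1, N3=1, N4=0, N5=0, N6=0 → 0; observed 0. Eliminates N4 stuck-at-1, N5 stuck-at-1, N6 stuck-at-1.
Only N3 stuck-at-0 is consistent with every test.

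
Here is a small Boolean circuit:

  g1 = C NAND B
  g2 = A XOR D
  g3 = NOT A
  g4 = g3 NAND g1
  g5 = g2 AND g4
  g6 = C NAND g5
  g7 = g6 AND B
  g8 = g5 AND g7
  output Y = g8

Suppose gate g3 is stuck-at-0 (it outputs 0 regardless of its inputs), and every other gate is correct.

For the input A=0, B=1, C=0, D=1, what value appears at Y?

Propagate with g3 forced: g1=1, g2=1, g3=0 [stuck-at-0], g4=1, g5=1, g6=1, g7=1, g8=1.
So Y = 1. (Without the fault it would be 0.)

1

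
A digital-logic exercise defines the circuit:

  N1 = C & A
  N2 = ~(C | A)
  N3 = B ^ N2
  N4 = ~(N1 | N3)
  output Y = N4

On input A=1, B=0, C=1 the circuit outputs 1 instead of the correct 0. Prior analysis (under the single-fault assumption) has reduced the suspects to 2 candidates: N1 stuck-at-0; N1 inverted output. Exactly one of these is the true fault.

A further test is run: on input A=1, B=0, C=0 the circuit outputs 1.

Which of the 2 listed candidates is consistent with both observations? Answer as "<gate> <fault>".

N1 stuck-at-0

Evaluate each candidate on input A=1, B=0, C=0:
  N1 stuck-at-0: N1=0 [stuck-at-0], N2=0, N3=0, N4=1 → 1 — matches
  N1 inverted output: N1=1 [inverted output], N2=0, N3=0, N4=0 → 0 — eliminated
Only N1 stuck-at-0 reproduces the observed 1.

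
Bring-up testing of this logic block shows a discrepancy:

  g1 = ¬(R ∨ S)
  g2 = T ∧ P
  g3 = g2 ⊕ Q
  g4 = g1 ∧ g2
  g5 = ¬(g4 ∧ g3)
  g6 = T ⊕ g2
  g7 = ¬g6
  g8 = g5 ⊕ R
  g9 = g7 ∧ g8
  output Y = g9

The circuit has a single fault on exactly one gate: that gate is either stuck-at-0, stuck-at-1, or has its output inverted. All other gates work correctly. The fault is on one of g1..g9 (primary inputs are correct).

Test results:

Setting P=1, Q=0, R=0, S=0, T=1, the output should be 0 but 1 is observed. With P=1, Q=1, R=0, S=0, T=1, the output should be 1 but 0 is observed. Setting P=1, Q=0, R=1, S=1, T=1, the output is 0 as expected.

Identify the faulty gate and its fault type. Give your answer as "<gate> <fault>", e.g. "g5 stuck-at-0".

g3 inverted output

Fault-free values for test 1 (P=1, Q=0, R=0, S=0, T=1): g1=1, g2=1, g3=1, g4=1, g5=0, g6=0, g7=1, g8=0, g9=0, giving Y=0. Observed 1.
Test 1: faults giving observed 1 are {g1 stuck-at-0, g1 inverted output, g3 stuck-at-0, g3 inverted output, g4 stuck-at-0, g4 inverted output, g5 stuck-at-1, g5 inverted output, g8 stuck-at-1, g8 inverted output, g9 stuck-at-1, g9 inverted output}.
Test 2 (P=1, Q=1, R=0, S=0, T=1): fault-free g1=1, g2=1, g3=0, g4=1, g5=1, g6=0, g7=1, g8=1, g9=1 → 1; observed 0. Eliminates g1 stuck-at-0, g1 inverted output, g3 stuck-at-0, g4 stuck-at-0, g4 inverted output, g5 stuck-at-1, g8 stuck-at-1, g9 stuck-at-1.
Test 3 (P=1, Q=0, R=1, S=1, T=1): fault-free g1=0, g2=1, g3=1, g4=0, g5=1, g6=0, g7=1, g8=0, g9=0 → 0; observed 0. Eliminates g5 inverted output, g8 inverted output, g9 inverted output.
Only g3 inverted output is consistent with every test.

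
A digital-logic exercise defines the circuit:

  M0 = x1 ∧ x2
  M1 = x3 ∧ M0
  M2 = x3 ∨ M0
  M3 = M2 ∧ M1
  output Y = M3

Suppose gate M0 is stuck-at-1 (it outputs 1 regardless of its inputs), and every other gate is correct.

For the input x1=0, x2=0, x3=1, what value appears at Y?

1

Propagate with M0 forced: M0=1 [stuck-at-1], M1=1, M2=1, M3=1.
So Y = 1. (Without the fault it would be 0.)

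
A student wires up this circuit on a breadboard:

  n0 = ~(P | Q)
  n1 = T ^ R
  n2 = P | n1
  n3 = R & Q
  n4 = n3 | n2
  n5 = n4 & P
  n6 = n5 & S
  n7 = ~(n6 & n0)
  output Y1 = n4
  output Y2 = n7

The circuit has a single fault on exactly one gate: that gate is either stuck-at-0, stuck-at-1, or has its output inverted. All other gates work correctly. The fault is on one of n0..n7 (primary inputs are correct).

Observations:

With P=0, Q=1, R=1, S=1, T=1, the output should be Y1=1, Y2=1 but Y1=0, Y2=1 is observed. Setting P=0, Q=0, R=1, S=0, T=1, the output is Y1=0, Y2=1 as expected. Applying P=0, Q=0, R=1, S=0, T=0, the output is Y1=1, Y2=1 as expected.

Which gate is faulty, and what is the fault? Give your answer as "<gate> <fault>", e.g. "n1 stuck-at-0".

Fault-free values for test 1 (P=0, Q=1, R=1, S=1, T=1): n0=0, n1=0, n2=0, n3=1, n4=1, n5=0, n6=0, n7=1, giving Y1=1, Y2=1. Observed Y1=0, Y2=1.
Test 1: faults giving observed Y1=0, Y2=1 are {n3 stuck-at-0, n3 inverted output, n4 stuck-at-0, n4 inverted output}.
Test 2 (P=0, Q=0, R=1, S=0, T=1): fault-free n0=1, n1=0, n2=0, n3=0, n4=0, n5=0, n6=0, n7=1 → Y1=0, Y2=1; observed Y1=0, Y2=1. Eliminates n3 inverted output, n4 inverted output.
Test 3 (P=0, Q=0, R=1, S=0, T=0): fault-free n0=1, n1=1, n2=1, n3=0, n4=1, n5=0, n6=0, n7=1 → Y1=1, Y2=1; observed Y1=1, Y2=1. Eliminates n4 stuck-at-0.
Only n3 stuck-at-0 is consistent with every test.

n3 stuck-at-0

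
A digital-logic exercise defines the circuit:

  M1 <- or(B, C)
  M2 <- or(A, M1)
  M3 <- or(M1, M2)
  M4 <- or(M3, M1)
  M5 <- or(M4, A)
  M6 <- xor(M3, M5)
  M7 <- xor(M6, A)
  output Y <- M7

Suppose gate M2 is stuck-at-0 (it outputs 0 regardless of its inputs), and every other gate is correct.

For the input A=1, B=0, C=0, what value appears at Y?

0

Propagate with M2 forced: M1=0, M2=0 [stuck-at-0], M3=0, M4=0, M5=1, M6=1, M7=0.
So Y = 0. (Without the fault it would be 1.)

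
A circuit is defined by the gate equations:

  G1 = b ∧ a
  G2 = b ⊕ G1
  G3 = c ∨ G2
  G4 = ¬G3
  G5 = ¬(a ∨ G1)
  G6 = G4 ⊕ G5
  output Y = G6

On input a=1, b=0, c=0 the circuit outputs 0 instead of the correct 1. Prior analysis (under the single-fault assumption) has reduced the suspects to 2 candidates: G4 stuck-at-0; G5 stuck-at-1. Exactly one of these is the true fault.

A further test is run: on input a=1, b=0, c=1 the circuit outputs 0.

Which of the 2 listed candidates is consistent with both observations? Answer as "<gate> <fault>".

G4 stuck-at-0

Evaluate each candidate on input a=1, b=0, c=1:
  G4 stuck-at-0: G1=0, G2=0, G3=1, G4=0 [stuck-at-0], G5=0, G6=0 → 0 — matches
  G5 stuck-at-1: G1=0, G2=0, G3=1, G4=0, G5=1 [stuck-at-1], G6=1 → 1 — eliminated
Only G4 stuck-at-0 reproduces the observed 0.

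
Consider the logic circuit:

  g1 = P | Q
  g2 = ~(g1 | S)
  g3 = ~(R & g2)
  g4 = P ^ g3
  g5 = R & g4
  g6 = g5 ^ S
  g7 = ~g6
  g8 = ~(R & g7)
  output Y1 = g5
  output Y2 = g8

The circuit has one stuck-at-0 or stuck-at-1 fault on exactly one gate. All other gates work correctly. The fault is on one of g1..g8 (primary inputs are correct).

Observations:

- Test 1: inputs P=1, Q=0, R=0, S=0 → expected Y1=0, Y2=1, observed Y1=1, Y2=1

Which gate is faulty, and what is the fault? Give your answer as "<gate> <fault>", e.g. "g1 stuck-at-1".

g5 stuck-at-1

Fault-free values for test 1 (P=1, Q=0, R=0, S=0): g1=1, g2=0, g3=1, g4=0, g5=0, g6=0, g7=1, g8=1, giving Y1=0, Y2=1. Observed Y1=1, Y2=1.
Test 1: faults giving observed Y1=1, Y2=1 are {g5 stuck-at-1}.
Only g5 stuck-at-1 is consistent with every test.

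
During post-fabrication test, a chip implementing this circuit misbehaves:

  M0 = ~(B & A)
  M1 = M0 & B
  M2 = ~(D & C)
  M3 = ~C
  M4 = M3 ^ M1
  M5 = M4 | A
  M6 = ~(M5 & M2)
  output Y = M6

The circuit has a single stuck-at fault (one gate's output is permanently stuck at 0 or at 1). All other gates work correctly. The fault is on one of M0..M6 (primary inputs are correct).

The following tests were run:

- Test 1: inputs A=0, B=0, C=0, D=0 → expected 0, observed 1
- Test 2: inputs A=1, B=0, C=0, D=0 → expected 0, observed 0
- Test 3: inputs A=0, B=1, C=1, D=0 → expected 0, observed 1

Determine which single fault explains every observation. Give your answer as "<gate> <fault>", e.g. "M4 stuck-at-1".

Fault-free values for test 1 (A=0, B=0, C=0, D=0): M0=1, M1=0, M2=1, M3=1, M4=1, M5=1, M6=0, giving Y=0. Observed 1.
Test 1: faults giving observed 1 are {M1 stuck-at-1, M2 stuck-at-0, M3 stuck-at-0, M4 stuck-at-0, M5 stuck-at-0, M6 stuck-at-1}.
Test 2 (A=1, B=0, C=0, D=0): fault-free M0=1, M1=0, M2=1, M3=1, M4=1, M5=1, M6=0 → 0; observed 0. Eliminates M2 stuck-at-0, M5 stuck-at-0, M6 stuck-at-1.
Test 3 (A=0, B=1, C=1, D=0): fault-free M0=1, M1=1, M2=1, M3=0, M4=1, M5=1, M6=0 → 0; observed 1. Eliminates M1 stuck-at-1, M3 stuck-at-0.
Only M4 stuck-at-0 is consistent with every test.

M4 stuck-at-0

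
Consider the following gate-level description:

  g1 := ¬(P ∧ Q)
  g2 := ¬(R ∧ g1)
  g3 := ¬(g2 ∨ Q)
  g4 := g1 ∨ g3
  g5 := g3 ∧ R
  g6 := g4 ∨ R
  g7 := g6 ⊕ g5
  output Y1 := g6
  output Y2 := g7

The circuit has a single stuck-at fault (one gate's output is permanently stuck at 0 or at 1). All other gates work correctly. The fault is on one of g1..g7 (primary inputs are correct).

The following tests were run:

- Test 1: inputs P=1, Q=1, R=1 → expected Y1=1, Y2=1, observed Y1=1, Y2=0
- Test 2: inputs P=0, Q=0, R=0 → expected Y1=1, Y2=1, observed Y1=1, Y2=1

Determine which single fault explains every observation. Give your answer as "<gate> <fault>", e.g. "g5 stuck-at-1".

Fault-free values for test 1 (P=1, Q=1, R=1): g1=0, g2=1, g3=0, g4=0, g5=0, g6=1, g7=1, giving Y1=1, Y2=1. Observed Y1=1, Y2=0.
Test 1: faults giving observed Y1=1, Y2=0 are {g3 stuck-at-1, g5 stuck-at-1, g7 stuck-at-0}.
Test 2 (P=0, Q=0, R=0): fault-free g1=1, g2=1, g3=0, g4=1, g5=0, g6=1, g7=1 → Y1=1, Y2=1; observed Y1=1, Y2=1. Eliminates g5 stuck-at-1, g7 stuck-at-0.
Only g3 stuck-at-1 is consistent with every test.

g3 stuck-at-1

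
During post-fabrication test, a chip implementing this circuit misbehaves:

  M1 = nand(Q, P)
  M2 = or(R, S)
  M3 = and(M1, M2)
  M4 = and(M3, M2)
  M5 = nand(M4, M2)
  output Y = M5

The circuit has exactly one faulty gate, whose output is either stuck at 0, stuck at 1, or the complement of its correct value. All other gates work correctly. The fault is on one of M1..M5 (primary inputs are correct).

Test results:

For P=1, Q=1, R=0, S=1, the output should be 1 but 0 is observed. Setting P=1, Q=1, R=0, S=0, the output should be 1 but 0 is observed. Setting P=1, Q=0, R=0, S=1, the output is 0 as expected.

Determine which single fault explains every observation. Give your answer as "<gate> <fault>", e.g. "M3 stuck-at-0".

M5 stuck-at-0

Fault-free values for test 1 (P=1, Q=1, R=0, S=1): M1=0, M2=1, M3=0, M4=0, M5=1, giving Y=1. Observed 0.
Test 1: faults giving observed 0 are {M1 stuck-at-1, M1 inverted output, M3 stuck-at-1, M3 inverted output, M4 stuck-at-1, M4 inverted output, M5 stuck-at-0, M5 inverted output}.
Test 2 (P=1, Q=1, R=0, S=0): fault-free M1=0, M2=0, M3=0, M4=0, M5=1 → 1; observed 0. Eliminates M1 stuck-at-1, M1 inverted output, M3 stuck-at-1, M3 inverted output, M4 stuck-at-1, M4 inverted output.
Test 3 (P=1, Q=0, R=0, S=1): fault-free M1=1, M2=1, M3=1, M4=1, M5=0 → 0; observed 0. Eliminates M5 inverted output.
Only M5 stuck-at-0 is consistent with every test.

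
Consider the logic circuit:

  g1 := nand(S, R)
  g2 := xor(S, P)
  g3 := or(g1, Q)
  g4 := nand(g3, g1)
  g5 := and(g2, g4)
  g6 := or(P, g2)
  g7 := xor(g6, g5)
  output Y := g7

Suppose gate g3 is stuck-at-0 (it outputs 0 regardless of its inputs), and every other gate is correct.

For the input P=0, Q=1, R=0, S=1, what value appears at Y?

0

Propagate with g3 forced: g1=1, g2=1, g3=0 [stuck-at-0], g4=1, g5=1, g6=1, g7=0.
So Y = 0. (Without the fault it would be 1.)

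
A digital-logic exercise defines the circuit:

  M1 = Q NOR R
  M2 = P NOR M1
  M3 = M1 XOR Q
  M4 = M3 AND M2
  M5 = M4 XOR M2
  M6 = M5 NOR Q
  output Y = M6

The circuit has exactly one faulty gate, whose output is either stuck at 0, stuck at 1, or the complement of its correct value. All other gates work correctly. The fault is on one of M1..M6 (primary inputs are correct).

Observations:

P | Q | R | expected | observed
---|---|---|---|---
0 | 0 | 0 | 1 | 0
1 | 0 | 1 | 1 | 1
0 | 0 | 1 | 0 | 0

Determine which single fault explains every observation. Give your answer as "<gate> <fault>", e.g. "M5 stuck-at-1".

M1 stuck-at-0

Fault-free values for test 1 (P=0, Q=0, R=0): M1=1, M2=0, M3=1, M4=0, M5=0, M6=1, giving Y=1. Observed 0.
Test 1: faults giving observed 0 are {M1 stuck-at-0, M1 inverted output, M4 stuck-at-1, M4 inverted output, M5 stuck-at-1, M5 inverted output, M6 stuck-at-0, M6 inverted output}.
Test 2 (P=1, Q=0, R=1): fault-free M1=0, M2=0, M3=0, M4=0, M5=0, M6=1 → 1; observed 1. Eliminates M4 stuck-at-1, M4 inverted output, M5 stuck-at-1, M5 inverted output, M6 stuck-at-0, M6 inverted output.
Test 3 (P=0, Q=0, R=1): fault-free M1=0, M2=1, M3=0, M4=0, M5=1, M6=0 → 0; observed 0. Eliminates M1 inverted output.
Only M1 stuck-at-0 is consistent with every test.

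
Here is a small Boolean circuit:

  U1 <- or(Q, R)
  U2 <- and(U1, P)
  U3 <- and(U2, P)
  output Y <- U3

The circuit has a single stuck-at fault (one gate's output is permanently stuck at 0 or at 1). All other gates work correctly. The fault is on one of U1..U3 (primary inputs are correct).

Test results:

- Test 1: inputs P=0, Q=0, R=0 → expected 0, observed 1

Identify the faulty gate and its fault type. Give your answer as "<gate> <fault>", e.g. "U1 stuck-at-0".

Fault-free values for test 1 (P=0, Q=0, R=0): U1=0, U2=0, U3=0, giving Y=0. Observed 1.
Test 1: faults giving observed 1 are {U3 stuck-at-1}.
Only U3 stuck-at-1 is consistent with every test.

U3 stuck-at-1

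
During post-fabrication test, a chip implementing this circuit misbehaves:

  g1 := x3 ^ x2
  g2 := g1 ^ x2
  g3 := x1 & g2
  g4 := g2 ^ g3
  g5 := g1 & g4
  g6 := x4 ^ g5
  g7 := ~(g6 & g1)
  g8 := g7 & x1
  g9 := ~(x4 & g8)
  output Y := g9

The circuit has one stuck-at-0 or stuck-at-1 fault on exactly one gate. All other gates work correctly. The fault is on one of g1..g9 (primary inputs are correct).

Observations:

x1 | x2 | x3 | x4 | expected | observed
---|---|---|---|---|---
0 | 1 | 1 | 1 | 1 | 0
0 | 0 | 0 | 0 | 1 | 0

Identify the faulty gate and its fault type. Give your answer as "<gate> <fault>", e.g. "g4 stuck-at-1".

g9 stuck-at-0

Fault-free values for test 1 (x1=0, x2=1, x3=1, x4=1): g1=0, g2=1, g3=0, g4=1, g5=0, g6=1, g7=1, g8=0, g9=1, giving Y=1. Observed 0.
Test 1: faults giving observed 0 are {g8 stuck-at-1, g9 stuck-at-0}.
Test 2 (x1=0, x2=0, x3=0, x4=0): fault-free g1=0, g2=0, g3=0, g4=0, g5=0, g6=0, g7=1, g8=0, g9=1 → 1; observed 0. Eliminates g8 stuck-at-1.
Only g9 stuck-at-0 is consistent with every test.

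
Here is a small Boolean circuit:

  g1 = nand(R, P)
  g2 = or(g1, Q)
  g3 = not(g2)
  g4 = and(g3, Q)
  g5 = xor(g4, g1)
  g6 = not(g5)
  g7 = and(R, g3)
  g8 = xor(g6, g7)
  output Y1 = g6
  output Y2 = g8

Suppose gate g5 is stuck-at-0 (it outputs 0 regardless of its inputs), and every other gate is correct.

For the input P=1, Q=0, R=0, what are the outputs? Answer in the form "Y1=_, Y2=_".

Y1=1, Y2=1

Propagate with g5 forced: g1=1, g2=1, g3=0, g4=0, g5=0 [stuck-at-0], g6=1, g7=0, g8=1.
So the outputs are Y1=1, Y2=1. (Without the fault they would be Y1=0, Y2=0.)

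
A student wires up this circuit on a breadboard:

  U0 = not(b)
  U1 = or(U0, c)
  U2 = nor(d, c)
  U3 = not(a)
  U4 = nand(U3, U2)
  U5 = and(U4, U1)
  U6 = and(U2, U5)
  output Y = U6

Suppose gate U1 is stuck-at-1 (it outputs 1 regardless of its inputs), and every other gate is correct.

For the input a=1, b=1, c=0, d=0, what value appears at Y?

Propagate with U1 forced: U0=0, U1=1 [stuck-at-1], U2=1, U3=0, U4=1, U5=1, U6=1.
So Y = 1. (Without the fault it would be 0.)

1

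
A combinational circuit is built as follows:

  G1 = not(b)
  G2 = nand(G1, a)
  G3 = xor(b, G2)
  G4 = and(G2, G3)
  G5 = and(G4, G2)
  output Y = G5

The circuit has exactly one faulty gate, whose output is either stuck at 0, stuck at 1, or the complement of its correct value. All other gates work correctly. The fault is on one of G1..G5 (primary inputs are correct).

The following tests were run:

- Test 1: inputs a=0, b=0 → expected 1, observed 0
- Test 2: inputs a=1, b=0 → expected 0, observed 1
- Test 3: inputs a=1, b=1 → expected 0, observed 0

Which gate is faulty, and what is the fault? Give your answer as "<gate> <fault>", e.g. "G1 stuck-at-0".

Fault-free values for test 1 (a=0, b=0): G1=1, G2=1, G3=1, G4=1, G5=1, giving Y=1. Observed 0.
Test 1: faults giving observed 0 are {G2 stuck-at-0, G2 inverted output, G3 stuck-at-0, G3 inverted output, G4 stuck-at-0, G4 inverted output, G5 stuck-at-0, G5 inverted output}.
Test 2 (a=1, b=0): fault-free G1=1, G2=0, G3=0, G4=0, G5=0 → 0; observed 1. Eliminates G2 stuck-at-0, G3 stuck-at-0, G3 inverted output, G4 stuck-at-0, G4 inverted output, G5 stuck-at-0.
Test 3 (a=1, b=1): fault-free G1=0, G2=1, G3=0, G4=0, G5=0 → 0; observed 0. Eliminates G5 inverted output.
Only G2 inverted output is consistent with every test.

G2 inverted output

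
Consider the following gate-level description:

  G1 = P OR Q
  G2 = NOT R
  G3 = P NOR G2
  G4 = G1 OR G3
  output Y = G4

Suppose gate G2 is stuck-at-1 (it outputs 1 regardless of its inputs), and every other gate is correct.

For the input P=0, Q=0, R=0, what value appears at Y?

Propagate with G2 forced: G1=0, G2=1 [stuck-at-1], G3=0, G4=0.
So Y = 0. (Same as the fault-free value — the fault is masked on this input.)

0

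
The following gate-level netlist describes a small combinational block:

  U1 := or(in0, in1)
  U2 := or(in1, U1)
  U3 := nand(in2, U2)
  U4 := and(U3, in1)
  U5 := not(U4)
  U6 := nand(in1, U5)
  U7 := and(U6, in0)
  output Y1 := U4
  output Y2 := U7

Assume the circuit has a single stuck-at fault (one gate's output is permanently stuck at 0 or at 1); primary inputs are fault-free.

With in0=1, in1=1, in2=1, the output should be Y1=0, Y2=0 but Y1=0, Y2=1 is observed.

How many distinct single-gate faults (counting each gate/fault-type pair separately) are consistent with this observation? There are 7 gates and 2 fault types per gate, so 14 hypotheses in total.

3

Fault-free: U1=1, U2=1, U3=0, U4=0, U5=1, U6=0, U7=0 → Y1=0, Y2=0. Observed Y1=0, Y2=1.
  U1 stuck-at-0: output Y1=0, Y2=0 ✗
  U1 stuck-at-1: output Y1=0, Y2=0 ✗
  U2 stuck-at-0: output Y1=1, Y2=1 ✗
  U2 stuck-at-1: output Y1=0, Y2=0 ✗
  U3 stuck-at-0: output Y1=0, Y2=0 ✗
  U3 stuck-at-1: output Y1=1, Y2=1 ✗
  U4 stuck-at-0: output Y1=0, Y2=0 ✗
  U4 stuck-at-1: output Y1=1, Y2=1 ✗
  U5 stuck-at-0: output Y1=0, Y2=1 ✓
  U5 stuck-at-1: output Y1=0, Y2=0 ✗
  U6 stuck-at-0: output Y1=0, Y2=0 ✗
  U6 stuck-at-1: output Y1=0, Y2=1 ✓
  U7 stuck-at-0: output Y1=0, Y2=0 ✗
  U7 stuck-at-1: output Y1=0, Y2=1 ✓
Consistent faults: {U5 stuck-at-0, U6 stuck-at-1, U7 stuck-at-1} — 3 in all.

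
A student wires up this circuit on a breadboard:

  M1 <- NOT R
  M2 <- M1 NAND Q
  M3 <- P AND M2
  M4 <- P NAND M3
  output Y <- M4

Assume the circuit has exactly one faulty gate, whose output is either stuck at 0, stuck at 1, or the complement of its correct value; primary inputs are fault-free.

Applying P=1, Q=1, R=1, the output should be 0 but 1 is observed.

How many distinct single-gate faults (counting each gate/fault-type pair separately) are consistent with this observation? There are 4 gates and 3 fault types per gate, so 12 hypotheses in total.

8

Fault-free: M1=0, M2=1, M3=1, M4=0 → 0. Observed 1.
  M1 stuck-at-0: output 0 ✗
  M1 stuck-at-1: output 1 ✓
  M1 inverted output: output 1 ✓
  M2 stuck-at-0: output 1 ✓
  M2 stuck-at-1: output 0 ✗
  M2 inverted output: output 1 ✓
  M3 stuck-at-0: output 1 ✓
  M3 stuck-at-1: output 0 ✗
  M3 inverted output: output 1 ✓
  M4 stuck-at-0: output 0 ✗
  M4 stuck-at-1: output 1 ✓
  M4 inverted output: output 1 ✓
Consistent faults: {M1 stuck-at-1, M1 inverted output, M2 stuck-at-0, M2 inverted output, M3 stuck-at-0, M3 inverted output, M4 stuck-at-1, M4 inverted output} — 8 in all.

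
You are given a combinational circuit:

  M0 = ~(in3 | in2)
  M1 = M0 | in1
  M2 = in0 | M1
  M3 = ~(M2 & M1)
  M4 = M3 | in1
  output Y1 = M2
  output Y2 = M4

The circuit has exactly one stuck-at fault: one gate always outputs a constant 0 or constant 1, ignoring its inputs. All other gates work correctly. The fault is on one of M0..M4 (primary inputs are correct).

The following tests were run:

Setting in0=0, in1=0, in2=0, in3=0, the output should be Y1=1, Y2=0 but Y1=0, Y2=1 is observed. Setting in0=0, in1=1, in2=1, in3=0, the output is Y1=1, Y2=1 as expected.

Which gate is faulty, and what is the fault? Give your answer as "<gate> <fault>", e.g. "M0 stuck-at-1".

Fault-free values for test 1 (in0=0, in1=0, in2=0, in3=0): M0=1, M1=1, M2=1, M3=0, M4=0, giving Y1=1, Y2=0. Observed Y1=0, Y2=1.
Test 1: faults giving observed Y1=0, Y2=1 are {M0 stuck-at-0, M1 stuck-at-0, M2 stuck-at-0}.
Test 2 (in0=0, in1=1, in2=1, in3=0): fault-free M0=0, M1=1, M2=1, M3=0, M4=1 → Y1=1, Y2=1; observed Y1=1, Y2=1. Eliminates M1 stuck-at-0, M2 stuck-at-0.
Only M0 stuck-at-0 is consistent with every test.

M0 stuck-at-0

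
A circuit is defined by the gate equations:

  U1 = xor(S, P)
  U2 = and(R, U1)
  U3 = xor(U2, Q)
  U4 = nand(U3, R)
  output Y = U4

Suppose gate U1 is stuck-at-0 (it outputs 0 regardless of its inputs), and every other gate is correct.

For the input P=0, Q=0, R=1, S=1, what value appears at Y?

1

Propagate with U1 forced: U1=0 [stuck-at-0], U2=0, U3=0, U4=1.
So Y = 1. (Without the fault it would be 0.)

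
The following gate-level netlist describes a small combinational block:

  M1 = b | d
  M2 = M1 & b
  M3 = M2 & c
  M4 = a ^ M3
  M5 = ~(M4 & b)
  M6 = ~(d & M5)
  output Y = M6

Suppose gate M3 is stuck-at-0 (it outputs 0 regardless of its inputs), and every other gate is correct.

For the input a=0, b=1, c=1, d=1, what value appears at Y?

0

Propagate with M3 forced: M1=1, M2=1, M3=0 [stuck-at-0], M4=0, M5=1, M6=0.
So Y = 0. (Without the fault it would be 1.)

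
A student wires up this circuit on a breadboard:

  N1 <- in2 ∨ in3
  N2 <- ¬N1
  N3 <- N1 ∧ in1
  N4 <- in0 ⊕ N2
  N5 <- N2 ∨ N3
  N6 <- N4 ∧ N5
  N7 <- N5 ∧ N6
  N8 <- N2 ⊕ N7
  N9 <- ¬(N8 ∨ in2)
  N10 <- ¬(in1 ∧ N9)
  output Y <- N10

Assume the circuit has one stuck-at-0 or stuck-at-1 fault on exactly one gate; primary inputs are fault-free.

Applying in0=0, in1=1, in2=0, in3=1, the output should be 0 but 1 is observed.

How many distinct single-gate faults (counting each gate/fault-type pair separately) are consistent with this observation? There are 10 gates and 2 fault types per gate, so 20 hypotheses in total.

Fault-free: N1=1, N2=0, N3=1, N4=0, N5=1, N6=0, N7=0, N8=0, N9=1, N10=0 → 0. Observed 1.
  N1: none of the 2 fault types match ✗
  N2: none of the 2 fault types match ✗
  N3: none of the 2 fault types match ✗
  N4: stuck-at-1 ✓; others ✗
  N5: none of the 2 fault types match ✗
  N6: stuck-at-1 ✓; others ✗
  N7: stuck-at-1 ✓; others ✗
  N8: stuck-at-1 ✓; others ✗
  N9: stuck-at-0 ✓; others ✗
  N10: stuck-at-1 ✓; others ✗
Consistent faults: {N4 stuck-at-1, N6 stuck-at-1, N7 stuck-at-1, N8 stuck-at-1, N9 stuck-at-0, N10 stuck-at-1} — 6 in all.

6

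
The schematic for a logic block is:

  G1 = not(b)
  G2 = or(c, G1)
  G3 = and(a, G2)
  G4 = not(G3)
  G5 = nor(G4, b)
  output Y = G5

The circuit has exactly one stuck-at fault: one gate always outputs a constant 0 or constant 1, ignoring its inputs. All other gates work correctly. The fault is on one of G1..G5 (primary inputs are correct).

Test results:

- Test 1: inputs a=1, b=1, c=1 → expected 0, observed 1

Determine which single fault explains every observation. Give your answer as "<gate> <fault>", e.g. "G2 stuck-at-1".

Fault-free values for test 1 (a=1, b=1, c=1): G1=0, G2=1, G3=1, G4=0, G5=0, giving Y=0. Observed 1.
Test 1: faults giving observed 1 are {G5 stuck-at-1}.
Only G5 stuck-at-1 is consistent with every test.

G5 stuck-at-1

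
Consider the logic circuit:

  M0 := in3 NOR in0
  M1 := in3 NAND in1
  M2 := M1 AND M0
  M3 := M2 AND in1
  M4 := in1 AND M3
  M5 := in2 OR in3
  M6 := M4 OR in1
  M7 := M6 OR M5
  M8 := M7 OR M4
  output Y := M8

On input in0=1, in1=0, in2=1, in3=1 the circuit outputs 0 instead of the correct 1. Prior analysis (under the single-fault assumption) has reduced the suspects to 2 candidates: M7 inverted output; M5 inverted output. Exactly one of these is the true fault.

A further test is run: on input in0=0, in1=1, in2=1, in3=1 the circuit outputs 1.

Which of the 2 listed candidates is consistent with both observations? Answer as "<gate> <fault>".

Evaluate each candidate on input in0=0, in1=1, in2=1, in3=1:
  M7 inverted output: M0=0, M1=0, M2=0, M3=0, M4=0, M5=1, M6=1, M7=0 [inverted output], M8=0 → 0 — eliminated
  M5 inverted output: M0=0, M1=0, M2=0, M3=0, M4=0, M5=0 [inverted output], M6=1, M7=1, M8=1 → 1 — matches
Only M5 inverted output reproduces the observed 1.

M5 inverted output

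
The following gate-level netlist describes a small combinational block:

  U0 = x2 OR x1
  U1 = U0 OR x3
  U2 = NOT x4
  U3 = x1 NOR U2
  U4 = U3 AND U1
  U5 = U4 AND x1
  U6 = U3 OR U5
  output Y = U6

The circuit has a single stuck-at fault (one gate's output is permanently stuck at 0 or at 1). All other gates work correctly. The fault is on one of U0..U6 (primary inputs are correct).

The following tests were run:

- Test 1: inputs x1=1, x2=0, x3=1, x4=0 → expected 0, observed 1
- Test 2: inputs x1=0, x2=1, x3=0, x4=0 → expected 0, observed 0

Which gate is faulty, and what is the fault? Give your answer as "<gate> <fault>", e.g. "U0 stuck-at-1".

Fault-free values for test 1 (x1=1, x2=0, x3=1, x4=0): U0=1, U1=1, U2=1, U3=0, U4=0, U5=0, U6=0, giving Y=0. Observed 1.
Test 1: faults giving observed 1 are {U3 stuck-at-1, U4 stuck-at-1, U5 stuck-at-1, U6 stuck-at-1}.
Test 2 (x1=0, x2=1, x3=0, x4=0): fault-free U0=1, U1=1, U2=1, U3=0, U4=0, U5=0, U6=0 → 0; observed 0. Eliminates U3 stuck-at-1, U5 stuck-at-1, U6 stuck-at-1.
Only U4 stuck-at-1 is consistent with every test.

U4 stuck-at-1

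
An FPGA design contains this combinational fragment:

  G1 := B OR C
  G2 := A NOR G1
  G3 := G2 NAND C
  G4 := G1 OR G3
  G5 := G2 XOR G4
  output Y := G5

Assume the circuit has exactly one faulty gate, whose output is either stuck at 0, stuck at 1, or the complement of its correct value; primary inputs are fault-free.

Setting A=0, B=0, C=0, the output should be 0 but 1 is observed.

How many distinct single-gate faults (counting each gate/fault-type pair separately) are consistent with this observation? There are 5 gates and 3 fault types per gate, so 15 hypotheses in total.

10

Fault-free: G1=0, G2=1, G3=1, G4=1, G5=0 → 0. Observed 1.
  G1: stuck-at-1, inverted output ✓; others ✗
  G2: stuck-at-0, inverted output ✓; others ✗
  G3: stuck-at-0, inverted output ✓; others ✗
  G4: stuck-at-0, inverted output ✓; others ✗
  G5: stuck-at-1, inverted output ✓; others ✗
Consistent faults: {G1 stuck-at-1, G1 inverted output, G2 stuck-at-0, G2 inverted output, G3 stuck-at-0, G3 inverted output, G4 stuck-at-0, G4 inverted output, G5 stuck-at-1, G5 inverted output} — 10 in all.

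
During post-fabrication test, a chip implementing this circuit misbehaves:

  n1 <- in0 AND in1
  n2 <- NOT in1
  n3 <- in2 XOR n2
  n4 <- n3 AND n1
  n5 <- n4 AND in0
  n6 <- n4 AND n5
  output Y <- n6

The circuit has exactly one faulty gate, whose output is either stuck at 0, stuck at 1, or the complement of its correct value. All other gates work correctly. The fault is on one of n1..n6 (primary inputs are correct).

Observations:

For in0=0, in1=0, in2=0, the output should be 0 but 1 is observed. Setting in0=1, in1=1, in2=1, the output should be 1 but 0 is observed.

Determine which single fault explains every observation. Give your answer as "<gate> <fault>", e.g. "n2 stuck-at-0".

n6 inverted output

Fault-free values for test 1 (in0=0, in1=0, in2=0): n1=0, n2=1, n3=1, n4=0, n5=0, n6=0, giving Y=0. Observed 1.
Test 1: faults giving observed 1 are {n6 stuck-at-1, n6 inverted output}.
Test 2 (in0=1, in1=1, in2=1): fault-free n1=1, n2=0, n3=1, n4=1, n5=1, n6=1 → 1; observed 0. Eliminates n6 stuck-at-1.
Only n6 inverted output is consistent with every test.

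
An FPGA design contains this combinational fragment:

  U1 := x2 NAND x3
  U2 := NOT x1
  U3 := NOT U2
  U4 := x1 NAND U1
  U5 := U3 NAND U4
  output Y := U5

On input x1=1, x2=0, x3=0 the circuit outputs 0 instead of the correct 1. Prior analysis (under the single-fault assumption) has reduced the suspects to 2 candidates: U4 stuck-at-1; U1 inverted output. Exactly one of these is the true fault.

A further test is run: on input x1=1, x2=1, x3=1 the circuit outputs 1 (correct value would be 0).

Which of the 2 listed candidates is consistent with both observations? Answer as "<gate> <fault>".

U1 inverted output

Evaluate each candidate on input x1=1, x2=1, x3=1:
  U4 stuck-at-1: U1=0, U2=0, U3=1, U4=1 [stuck-at-1], U5=0 → 0 — eliminated
  U1 inverted output: U1=1 [inverted output], U2=0, U3=1, U4=0, U5=1 → 1 — matches
Only U1 inverted output reproduces the observed 1.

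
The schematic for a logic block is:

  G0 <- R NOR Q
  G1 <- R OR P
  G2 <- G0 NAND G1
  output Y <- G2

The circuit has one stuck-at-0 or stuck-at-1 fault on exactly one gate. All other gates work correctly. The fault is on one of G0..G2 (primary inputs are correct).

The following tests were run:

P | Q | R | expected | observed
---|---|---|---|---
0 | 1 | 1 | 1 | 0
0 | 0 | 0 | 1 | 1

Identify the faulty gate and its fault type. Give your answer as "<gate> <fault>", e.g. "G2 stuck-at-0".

G0 stuck-at-1

Fault-free values for test 1 (P=0, Q=1, R=1): G0=0, G1=1, G2=1, giving Y=1. Observed 0.
Test 1: faults giving observed 0 are {G0 stuck-at-1, G2 stuck-at-0}.
Test 2 (P=0, Q=0, R=0): fault-free G0=1, G1=0, G2=1 → 1; observed 1. Eliminates G2 stuck-at-0.
Only G0 stuck-at-1 is consistent with every test.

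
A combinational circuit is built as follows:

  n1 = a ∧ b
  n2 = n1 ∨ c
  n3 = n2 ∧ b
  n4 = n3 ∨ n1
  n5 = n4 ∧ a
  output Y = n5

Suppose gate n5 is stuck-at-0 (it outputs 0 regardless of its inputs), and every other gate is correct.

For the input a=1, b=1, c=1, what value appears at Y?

0

Propagate with n5 forced: n1=1, n2=1, n3=1, n4=1, n5=0 [stuck-at-0].
So Y = 0. (Without the fault it would be 1.)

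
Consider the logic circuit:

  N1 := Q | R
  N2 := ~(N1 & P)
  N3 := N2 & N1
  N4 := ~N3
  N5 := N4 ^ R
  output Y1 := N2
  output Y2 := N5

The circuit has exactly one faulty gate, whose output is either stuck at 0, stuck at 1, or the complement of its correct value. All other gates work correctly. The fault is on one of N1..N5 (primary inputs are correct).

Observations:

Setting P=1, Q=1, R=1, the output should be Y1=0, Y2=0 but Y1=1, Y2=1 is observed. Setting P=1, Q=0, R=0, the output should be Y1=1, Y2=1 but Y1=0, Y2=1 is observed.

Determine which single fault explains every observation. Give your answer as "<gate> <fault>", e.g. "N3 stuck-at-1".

Fault-free values for test 1 (P=1, Q=1, R=1): N1=1, N2=0, N3=0, N4=1, N5=0, giving Y1=0, Y2=0. Observed Y1=1, Y2=1.
Test 1: faults giving observed Y1=1, Y2=1 are {N2 stuck-at-1, N2 inverted output}.
Test 2 (P=1, Q=0, R=0): fault-free N1=0, N2=1, N3=0, N4=1, N5=1 → Y1=1, Y2=1; observed Y1=0, Y2=1. Eliminates N2 stuck-at-1.
Only N2 inverted output is consistent with every test.

N2 inverted output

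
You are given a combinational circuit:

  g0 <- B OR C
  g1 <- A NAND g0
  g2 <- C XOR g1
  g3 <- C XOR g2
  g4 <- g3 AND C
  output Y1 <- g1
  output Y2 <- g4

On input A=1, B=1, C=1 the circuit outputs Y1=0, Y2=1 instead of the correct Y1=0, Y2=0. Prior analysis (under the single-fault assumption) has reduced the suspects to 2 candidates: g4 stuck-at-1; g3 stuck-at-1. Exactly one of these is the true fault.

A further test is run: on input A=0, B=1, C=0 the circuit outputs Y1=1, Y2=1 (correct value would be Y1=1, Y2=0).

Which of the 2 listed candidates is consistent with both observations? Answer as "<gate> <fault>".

Evaluate each candidate on input A=0, B=1, C=0:
  g4 stuck-at-1: g0=1, g1=1, g2=1, g3=1, g4=1 [stuck-at-1] → Y1=1, Y2=1 — matches
  g3 stuck-at-1: g0=1, g1=1, g2=1, g3=1 [stuck-at-1], g4=0 → Y1=1, Y2=0 — eliminated
Only g4 stuck-at-1 reproduces the observed Y1=1, Y2=1.

g4 stuck-at-1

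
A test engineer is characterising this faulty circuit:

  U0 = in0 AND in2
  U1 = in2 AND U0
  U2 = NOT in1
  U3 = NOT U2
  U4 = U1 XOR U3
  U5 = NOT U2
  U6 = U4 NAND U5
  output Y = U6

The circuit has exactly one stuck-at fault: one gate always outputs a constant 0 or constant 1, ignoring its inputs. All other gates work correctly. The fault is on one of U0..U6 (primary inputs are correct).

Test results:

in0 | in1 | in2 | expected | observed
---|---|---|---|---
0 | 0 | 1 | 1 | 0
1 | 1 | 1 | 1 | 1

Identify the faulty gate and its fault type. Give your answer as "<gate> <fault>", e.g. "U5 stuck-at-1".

U2 stuck-at-0

Fault-free values for test 1 (in0=0, in1=0, in2=1): U0=0, U1=0, U2=1, U3=0, U4=0, U5=0, U6=1, giving Y=1. Observed 0.
Test 1: faults giving observed 0 are {U2 stuck-at-0, U6 stuck-at-0}.
Test 2 (in0=1, in1=1, in2=1): fault-free U0=1, U1=1, U2=0, U3=1, U4=0, U5=1, U6=1 → 1; observed 1. Eliminates U6 stuck-at-0.
Only U2 stuck-at-0 is consistent with every test.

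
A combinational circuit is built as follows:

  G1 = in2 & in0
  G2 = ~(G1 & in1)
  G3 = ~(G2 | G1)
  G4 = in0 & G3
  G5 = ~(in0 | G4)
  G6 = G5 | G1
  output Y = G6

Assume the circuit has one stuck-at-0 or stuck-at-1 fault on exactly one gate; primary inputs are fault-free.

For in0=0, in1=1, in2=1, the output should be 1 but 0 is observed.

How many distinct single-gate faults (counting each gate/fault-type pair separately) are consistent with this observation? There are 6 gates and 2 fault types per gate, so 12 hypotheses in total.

Fault-free: G1=0, G2=1, G3=0, G4=0, G5=1, G6=1 → 1. Observed 0.
  G1 stuck-at-0: output 1 ✗
  G1 stuck-at-1: output 1 ✗
  G2 stuck-at-0: output 1 ✗
  G2 stuck-at-1: output 1 ✗
  G3 stuck-at-0: output 1 ✗
  G3 stuck-at-1: output 1 ✗
  G4 stuck-at-0: output 1 ✗
  G4 stuck-at-1: output 0 ✓
  G5 stuck-at-0: output 0 ✓
  G5 stuck-at-1: output 1 ✗
  G6 stuck-at-0: output 0 ✓
  G6 stuck-at-1: output 1 ✗
Consistent faults: {G4 stuck-at-1, G5 stuck-at-0, G6 stuck-at-0} — 3 in all.

3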